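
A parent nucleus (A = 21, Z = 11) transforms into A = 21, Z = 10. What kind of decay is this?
ΔA = 0, ΔZ = -1 ⇒ beta-plus decay (β⁺) or electron capture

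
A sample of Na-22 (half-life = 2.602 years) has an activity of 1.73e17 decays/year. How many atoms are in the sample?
N = A/λ = 6.494e17 atoms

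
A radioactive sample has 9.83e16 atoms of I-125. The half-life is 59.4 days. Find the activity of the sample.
A = λN = 1.147e15 decays/day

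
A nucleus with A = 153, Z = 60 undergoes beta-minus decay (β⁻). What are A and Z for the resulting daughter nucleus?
Daughter: A = 153, Z = 61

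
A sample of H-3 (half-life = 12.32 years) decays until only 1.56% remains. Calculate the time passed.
t = t½ × log₂(N₀/N) = 73.95 years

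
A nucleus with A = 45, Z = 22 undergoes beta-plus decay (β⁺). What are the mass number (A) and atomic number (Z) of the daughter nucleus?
Daughter: A = 45, Z = 21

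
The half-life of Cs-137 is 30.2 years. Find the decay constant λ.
λ = ln(2)/t½ = 0.02295 year⁻¹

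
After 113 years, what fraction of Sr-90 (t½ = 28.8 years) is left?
N/N₀ = (1/2)^(t/t½) = 0.0659 = 6.59%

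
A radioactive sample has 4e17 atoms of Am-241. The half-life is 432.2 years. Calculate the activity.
A = λN = 6.415e14 decays/year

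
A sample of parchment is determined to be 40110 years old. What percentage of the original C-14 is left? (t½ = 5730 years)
N/N₀ = (1/2)^(t/t½) = 0.007812 = 0.781%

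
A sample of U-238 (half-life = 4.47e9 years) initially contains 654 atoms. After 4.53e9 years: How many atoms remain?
N = N₀(1/2)^(t/t½) = 324 atoms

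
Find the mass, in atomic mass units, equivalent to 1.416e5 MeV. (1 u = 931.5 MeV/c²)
m = E/c² = 152 u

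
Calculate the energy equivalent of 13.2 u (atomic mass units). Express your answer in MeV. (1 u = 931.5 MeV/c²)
E = mc² = 12300 MeV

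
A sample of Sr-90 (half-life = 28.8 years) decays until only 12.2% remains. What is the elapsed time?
t = t½ × log₂(N₀/N) = 87.41 years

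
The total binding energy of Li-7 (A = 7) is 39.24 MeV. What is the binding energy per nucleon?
B.E./A = 39.24/7 = 5.606 MeV/nucleon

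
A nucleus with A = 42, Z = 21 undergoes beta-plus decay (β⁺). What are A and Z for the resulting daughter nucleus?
Daughter: A = 42, Z = 20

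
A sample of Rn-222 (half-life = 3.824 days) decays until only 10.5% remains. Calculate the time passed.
t = t½ × log₂(N₀/N) = 12.43 days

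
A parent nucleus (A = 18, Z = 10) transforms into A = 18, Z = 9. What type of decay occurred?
ΔA = 0, ΔZ = -1 ⇒ beta-plus decay (β⁺) or electron capture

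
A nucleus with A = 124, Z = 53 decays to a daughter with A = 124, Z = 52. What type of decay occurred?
ΔA = 0, ΔZ = -1 ⇒ beta-plus decay (β⁺) or electron capture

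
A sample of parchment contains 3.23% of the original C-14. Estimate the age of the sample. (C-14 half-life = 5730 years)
Age = t½ × log₂(1/ratio) = 28380 years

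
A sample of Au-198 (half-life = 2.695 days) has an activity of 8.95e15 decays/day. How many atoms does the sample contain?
N = A/λ = 3.48e16 atoms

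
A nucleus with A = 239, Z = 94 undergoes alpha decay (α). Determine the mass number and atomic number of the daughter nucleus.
Daughter: A = 235, Z = 92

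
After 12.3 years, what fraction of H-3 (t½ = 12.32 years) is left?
N/N₀ = (1/2)^(t/t½) = 0.5006 = 50.1%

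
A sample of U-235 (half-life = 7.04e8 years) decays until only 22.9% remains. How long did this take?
t = t½ × log₂(N₀/N) = 1.497e9 years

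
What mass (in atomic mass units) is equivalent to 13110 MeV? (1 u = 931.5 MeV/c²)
m = E/c² = 14.07 u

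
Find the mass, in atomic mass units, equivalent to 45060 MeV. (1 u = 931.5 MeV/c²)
m = E/c² = 48.37 u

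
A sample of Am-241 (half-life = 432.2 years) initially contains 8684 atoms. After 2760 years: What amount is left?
N = N₀(1/2)^(t/t½) = 103.8 atoms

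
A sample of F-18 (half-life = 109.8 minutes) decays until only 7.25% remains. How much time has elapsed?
t = t½ × log₂(N₀/N) = 415.7 minutes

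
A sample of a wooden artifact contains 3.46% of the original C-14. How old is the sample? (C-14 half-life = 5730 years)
Age = t½ × log₂(1/ratio) = 27810 years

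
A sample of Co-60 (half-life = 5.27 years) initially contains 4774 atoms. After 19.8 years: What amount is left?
N = N₀(1/2)^(t/t½) = 353.1 atoms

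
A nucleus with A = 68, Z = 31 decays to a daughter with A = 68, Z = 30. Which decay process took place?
ΔA = 0, ΔZ = -1 ⇒ beta-plus decay (β⁺) or electron capture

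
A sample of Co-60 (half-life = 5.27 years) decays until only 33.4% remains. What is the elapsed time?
t = t½ × log₂(N₀/N) = 8.338 years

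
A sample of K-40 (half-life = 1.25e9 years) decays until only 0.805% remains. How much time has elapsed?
t = t½ × log₂(N₀/N) = 8.696e9 years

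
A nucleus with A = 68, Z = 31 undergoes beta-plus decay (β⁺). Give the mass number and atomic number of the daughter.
Daughter: A = 68, Z = 30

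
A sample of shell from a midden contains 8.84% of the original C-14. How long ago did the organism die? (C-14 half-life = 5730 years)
Age = t½ × log₂(1/ratio) = 20050 years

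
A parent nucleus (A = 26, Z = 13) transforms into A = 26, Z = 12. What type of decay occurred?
ΔA = 0, ΔZ = -1 ⇒ beta-plus decay (β⁺) or electron capture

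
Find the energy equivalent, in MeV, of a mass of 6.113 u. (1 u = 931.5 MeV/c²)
E = mc² = 5694 MeV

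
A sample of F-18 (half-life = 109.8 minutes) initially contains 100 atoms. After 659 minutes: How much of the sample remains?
N = N₀(1/2)^(t/t½) = 1.561 atoms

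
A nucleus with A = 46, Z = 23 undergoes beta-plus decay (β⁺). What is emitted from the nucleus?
β⁺: positron (e⁺) + neutrino (νₑ)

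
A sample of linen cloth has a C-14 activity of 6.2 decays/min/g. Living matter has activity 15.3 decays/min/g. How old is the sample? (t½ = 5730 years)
Age = t½ × log₂(A₀/A) = 7467 years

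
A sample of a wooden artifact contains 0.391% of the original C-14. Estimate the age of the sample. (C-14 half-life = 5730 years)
Age = t½ × log₂(1/ratio) = 45830 years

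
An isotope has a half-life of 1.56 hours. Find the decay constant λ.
λ = ln(2)/t½ = 0.4443 hour⁻¹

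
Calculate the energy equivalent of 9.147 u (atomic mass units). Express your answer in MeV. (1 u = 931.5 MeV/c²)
E = mc² = 8520 MeV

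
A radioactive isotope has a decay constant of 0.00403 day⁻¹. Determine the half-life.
t½ = ln(2)/λ = 172 days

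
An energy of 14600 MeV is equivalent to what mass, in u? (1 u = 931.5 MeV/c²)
m = E/c² = 15.67 u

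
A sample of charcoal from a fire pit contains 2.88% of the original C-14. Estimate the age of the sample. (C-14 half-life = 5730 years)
Age = t½ × log₂(1/ratio) = 29320 years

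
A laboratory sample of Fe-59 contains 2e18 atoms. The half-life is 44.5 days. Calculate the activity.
A = λN = 3.115e16 decays/day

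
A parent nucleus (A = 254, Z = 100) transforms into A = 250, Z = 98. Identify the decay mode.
ΔA = -4, ΔZ = -2 ⇒ alpha decay (α)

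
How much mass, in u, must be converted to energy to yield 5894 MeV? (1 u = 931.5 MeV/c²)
m = E/c² = 6.327 u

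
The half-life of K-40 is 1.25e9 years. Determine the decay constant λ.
λ = ln(2)/t½ = 5.545e-10 year⁻¹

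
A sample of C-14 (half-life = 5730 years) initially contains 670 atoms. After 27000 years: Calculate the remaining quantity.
N = N₀(1/2)^(t/t½) = 25.56 atoms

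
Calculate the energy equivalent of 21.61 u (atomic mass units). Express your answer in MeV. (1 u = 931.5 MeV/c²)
E = mc² = 20130 MeV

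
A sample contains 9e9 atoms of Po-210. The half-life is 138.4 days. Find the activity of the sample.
A = λN = 4.507e7 decays/day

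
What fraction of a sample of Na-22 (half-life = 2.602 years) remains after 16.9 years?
N/N₀ = (1/2)^(t/t½) = 0.01109 = 1.11%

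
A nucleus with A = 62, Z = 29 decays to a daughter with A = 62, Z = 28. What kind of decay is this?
ΔA = 0, ΔZ = -1 ⇒ beta-plus decay (β⁺) or electron capture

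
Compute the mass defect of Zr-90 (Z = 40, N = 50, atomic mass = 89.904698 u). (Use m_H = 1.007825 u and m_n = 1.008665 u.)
Δm = Z·m_H + N·m_n − M = 0.8416 u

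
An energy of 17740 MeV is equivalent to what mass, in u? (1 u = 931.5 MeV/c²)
m = E/c² = 19.04 u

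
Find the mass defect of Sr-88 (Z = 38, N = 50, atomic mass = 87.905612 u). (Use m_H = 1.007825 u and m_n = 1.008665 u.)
Δm = Z·m_H + N·m_n − M = 0.825 u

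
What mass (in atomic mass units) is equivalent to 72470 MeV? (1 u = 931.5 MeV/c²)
m = E/c² = 77.8 u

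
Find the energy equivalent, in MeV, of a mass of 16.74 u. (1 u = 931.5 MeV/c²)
E = mc² = 15590 MeV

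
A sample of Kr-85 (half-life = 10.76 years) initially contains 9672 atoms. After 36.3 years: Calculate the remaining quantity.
N = N₀(1/2)^(t/t½) = 933.2 atoms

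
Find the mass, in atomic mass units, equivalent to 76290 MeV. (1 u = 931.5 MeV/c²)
m = E/c² = 81.9 u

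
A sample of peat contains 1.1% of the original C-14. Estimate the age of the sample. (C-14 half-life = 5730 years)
Age = t½ × log₂(1/ratio) = 37280 years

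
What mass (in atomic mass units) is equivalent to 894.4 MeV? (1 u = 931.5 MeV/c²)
m = E/c² = 0.9602 u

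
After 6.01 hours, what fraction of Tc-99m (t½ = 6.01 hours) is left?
N/N₀ = (1/2)^(t/t½) = 0.5 = 50%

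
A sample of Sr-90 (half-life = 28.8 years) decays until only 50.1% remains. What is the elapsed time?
t = t½ × log₂(N₀/N) = 28.72 years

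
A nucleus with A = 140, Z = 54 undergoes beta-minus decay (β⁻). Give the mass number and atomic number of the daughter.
Daughter: A = 140, Z = 55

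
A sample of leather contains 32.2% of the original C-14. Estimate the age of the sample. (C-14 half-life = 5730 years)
Age = t½ × log₂(1/ratio) = 9368 years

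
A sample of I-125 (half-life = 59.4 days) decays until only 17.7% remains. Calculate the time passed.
t = t½ × log₂(N₀/N) = 148.4 days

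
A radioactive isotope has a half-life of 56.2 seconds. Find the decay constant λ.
λ = ln(2)/t½ = 0.01233 second⁻¹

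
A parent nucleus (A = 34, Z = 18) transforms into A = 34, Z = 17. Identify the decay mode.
ΔA = 0, ΔZ = -1 ⇒ beta-plus decay (β⁺) or electron capture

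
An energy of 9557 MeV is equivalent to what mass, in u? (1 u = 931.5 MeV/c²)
m = E/c² = 10.26 u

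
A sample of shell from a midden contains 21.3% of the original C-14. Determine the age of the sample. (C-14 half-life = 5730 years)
Age = t½ × log₂(1/ratio) = 12780 years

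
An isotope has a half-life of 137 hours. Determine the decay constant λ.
λ = ln(2)/t½ = 0.005059 hour⁻¹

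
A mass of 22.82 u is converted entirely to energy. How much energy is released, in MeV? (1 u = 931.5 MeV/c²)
E = mc² = 21260 MeV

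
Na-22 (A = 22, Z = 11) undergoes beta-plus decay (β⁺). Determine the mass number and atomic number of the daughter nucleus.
Daughter: A = 22, Z = 10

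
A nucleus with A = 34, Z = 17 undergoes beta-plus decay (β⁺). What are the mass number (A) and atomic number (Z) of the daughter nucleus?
Daughter: A = 34, Z = 16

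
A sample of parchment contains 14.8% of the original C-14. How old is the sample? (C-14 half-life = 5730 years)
Age = t½ × log₂(1/ratio) = 15790 years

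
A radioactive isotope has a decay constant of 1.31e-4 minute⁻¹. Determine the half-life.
t½ = ln(2)/λ = 5291 minutes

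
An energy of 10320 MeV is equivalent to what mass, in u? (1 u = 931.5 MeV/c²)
m = E/c² = 11.08 u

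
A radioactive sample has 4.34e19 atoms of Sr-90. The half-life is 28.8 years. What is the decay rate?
A = λN = 1.045e18 decays/year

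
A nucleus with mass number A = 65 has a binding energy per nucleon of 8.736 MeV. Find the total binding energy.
B.E. = 8.736 × 65 = 567.8 MeV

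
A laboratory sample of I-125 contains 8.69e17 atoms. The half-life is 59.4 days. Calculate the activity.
A = λN = 1.014e16 decays/day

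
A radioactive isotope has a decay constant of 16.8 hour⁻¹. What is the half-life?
t½ = ln(2)/λ = 0.04126 hours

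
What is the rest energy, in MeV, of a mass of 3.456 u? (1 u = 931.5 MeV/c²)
E = mc² = 3219 MeV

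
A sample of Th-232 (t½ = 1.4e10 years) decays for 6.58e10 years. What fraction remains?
N/N₀ = (1/2)^(t/t½) = 0.03847 = 3.85%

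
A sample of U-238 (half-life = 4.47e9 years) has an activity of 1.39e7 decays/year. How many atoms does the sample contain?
N = A/λ = 8.964e16 atoms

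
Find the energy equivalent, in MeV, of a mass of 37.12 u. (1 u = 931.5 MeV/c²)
E = mc² = 34580 MeV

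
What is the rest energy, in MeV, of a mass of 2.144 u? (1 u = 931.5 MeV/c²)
E = mc² = 1997 MeV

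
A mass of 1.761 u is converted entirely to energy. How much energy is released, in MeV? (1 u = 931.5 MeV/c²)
E = mc² = 1640 MeV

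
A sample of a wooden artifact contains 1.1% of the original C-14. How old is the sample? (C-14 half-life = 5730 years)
Age = t½ × log₂(1/ratio) = 37280 years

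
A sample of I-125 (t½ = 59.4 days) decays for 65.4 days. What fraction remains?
N/N₀ = (1/2)^(t/t½) = 0.4662 = 46.6%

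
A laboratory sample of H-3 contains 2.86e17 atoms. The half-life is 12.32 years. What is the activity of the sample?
A = λN = 1.609e16 decays/year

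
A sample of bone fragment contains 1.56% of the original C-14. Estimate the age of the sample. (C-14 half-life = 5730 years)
Age = t½ × log₂(1/ratio) = 34390 years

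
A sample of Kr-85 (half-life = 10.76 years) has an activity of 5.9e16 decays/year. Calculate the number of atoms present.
N = A/λ = 9.159e17 atoms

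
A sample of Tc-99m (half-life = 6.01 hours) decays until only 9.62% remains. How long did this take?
t = t½ × log₂(N₀/N) = 20.3 hours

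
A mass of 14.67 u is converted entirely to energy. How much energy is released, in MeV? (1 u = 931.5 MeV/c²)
E = mc² = 13670 MeV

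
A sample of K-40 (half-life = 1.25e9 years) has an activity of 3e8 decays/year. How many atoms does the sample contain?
N = A/λ = 5.41e17 atoms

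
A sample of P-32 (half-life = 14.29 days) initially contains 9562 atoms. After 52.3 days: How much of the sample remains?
N = N₀(1/2)^(t/t½) = 756.5 atoms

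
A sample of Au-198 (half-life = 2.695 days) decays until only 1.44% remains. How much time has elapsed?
t = t½ × log₂(N₀/N) = 16.49 days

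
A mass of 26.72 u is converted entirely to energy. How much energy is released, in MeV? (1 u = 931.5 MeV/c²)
E = mc² = 24890 MeV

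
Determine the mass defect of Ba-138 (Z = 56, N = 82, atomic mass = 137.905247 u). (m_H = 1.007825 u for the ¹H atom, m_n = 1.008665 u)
Δm = Z·m_H + N·m_n − M = 1.243 u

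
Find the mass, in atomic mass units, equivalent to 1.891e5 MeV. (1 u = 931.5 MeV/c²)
m = E/c² = 203 u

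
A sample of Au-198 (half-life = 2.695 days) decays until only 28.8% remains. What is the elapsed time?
t = t½ × log₂(N₀/N) = 4.84 days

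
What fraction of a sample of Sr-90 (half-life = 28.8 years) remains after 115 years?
N/N₀ = (1/2)^(t/t½) = 0.0628 = 6.28%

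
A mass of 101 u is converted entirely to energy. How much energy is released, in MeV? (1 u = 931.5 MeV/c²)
E = mc² = 94080 MeV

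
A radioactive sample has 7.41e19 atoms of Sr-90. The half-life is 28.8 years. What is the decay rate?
A = λN = 1.783e18 decays/year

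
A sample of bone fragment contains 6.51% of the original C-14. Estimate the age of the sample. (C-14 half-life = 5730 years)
Age = t½ × log₂(1/ratio) = 22580 years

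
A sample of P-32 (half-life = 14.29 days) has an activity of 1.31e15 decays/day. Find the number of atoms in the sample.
N = A/λ = 2.701e16 atoms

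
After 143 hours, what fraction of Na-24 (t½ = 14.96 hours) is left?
N/N₀ = (1/2)^(t/t½) = 0.001326 = 0.133%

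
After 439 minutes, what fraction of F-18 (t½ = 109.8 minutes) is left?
N/N₀ = (1/2)^(t/t½) = 0.06258 = 6.26%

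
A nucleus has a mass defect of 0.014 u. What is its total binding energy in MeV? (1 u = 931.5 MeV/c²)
B.E. = Δm × 931.5 = 13.04 MeV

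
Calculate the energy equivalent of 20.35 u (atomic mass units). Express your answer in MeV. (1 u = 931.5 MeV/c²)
E = mc² = 18960 MeV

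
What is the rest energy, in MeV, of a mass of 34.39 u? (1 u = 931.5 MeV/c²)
E = mc² = 32030 MeV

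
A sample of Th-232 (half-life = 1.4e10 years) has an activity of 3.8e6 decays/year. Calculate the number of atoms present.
N = A/λ = 7.675e16 atoms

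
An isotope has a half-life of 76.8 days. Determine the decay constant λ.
λ = ln(2)/t½ = 0.009025 day⁻¹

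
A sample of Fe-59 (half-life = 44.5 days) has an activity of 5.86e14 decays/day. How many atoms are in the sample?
N = A/λ = 3.762e16 atoms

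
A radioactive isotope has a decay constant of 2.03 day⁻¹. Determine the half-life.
t½ = ln(2)/λ = 0.3415 days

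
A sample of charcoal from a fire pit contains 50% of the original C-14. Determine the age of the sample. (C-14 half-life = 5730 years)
Age = t½ × log₂(1/ratio) = 5730 years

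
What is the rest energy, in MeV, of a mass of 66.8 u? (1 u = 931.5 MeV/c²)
E = mc² = 62220 MeV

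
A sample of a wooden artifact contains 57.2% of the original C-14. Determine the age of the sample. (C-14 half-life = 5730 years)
Age = t½ × log₂(1/ratio) = 4618 years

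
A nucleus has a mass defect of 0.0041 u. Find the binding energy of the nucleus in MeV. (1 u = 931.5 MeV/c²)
B.E. = Δm × 931.5 = 3.819 MeV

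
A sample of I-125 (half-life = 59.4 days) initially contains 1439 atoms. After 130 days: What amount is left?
N = N₀(1/2)^(t/t½) = 315.7 atoms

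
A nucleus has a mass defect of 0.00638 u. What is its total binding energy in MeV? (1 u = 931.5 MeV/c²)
B.E. = Δm × 931.5 = 5.943 MeV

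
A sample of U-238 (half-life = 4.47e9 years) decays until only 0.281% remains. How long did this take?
t = t½ × log₂(N₀/N) = 3.788e10 years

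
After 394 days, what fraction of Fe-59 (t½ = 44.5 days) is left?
N/N₀ = (1/2)^(t/t½) = 0.002161 = 0.216%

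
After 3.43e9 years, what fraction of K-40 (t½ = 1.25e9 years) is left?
N/N₀ = (1/2)^(t/t½) = 0.1493 = 14.9%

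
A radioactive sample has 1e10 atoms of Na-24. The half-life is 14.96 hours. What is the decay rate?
A = λN = 4.633e8 decays/hour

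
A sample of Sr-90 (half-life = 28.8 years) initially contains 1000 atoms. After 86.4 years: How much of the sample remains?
N = N₀(1/2)^(t/t½) = 125 atoms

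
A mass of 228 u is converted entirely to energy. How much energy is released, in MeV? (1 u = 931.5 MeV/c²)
E = mc² = 2.124e5 MeV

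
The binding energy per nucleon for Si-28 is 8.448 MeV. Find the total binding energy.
B.E. = 8.448 × 28 = 236.5 MeV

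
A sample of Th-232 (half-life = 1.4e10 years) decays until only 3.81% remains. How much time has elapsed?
t = t½ × log₂(N₀/N) = 6.6e10 years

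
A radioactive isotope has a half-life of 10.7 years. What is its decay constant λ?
λ = ln(2)/t½ = 0.06478 year⁻¹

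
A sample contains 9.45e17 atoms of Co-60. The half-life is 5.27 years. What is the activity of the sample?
A = λN = 1.243e17 decays/year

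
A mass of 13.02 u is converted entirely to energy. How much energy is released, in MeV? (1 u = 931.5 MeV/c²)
E = mc² = 12130 MeV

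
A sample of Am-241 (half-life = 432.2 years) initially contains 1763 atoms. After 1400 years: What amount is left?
N = N₀(1/2)^(t/t½) = 186.7 atoms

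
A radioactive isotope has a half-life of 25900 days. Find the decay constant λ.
λ = ln(2)/t½ = 2.676e-5 day⁻¹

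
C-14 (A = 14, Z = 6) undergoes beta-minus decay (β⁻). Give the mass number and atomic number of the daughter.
Daughter: A = 14, Z = 7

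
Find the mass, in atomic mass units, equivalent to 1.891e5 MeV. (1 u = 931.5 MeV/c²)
m = E/c² = 203 u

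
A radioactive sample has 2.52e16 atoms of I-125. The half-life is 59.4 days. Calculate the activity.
A = λN = 2.941e14 decays/day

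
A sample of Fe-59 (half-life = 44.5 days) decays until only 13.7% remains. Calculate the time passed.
t = t½ × log₂(N₀/N) = 127.6 days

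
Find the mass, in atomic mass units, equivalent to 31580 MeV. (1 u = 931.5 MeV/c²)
m = E/c² = 33.9 u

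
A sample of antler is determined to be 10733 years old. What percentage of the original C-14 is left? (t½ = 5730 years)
N/N₀ = (1/2)^(t/t½) = 0.273 = 27.3%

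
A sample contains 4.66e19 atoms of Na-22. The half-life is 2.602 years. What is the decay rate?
A = λN = 1.241e19 decays/year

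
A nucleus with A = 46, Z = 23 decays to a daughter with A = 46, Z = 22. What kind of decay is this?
ΔA = 0, ΔZ = -1 ⇒ beta-plus decay (β⁺) or electron capture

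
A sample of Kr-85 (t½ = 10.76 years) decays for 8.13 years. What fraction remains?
N/N₀ = (1/2)^(t/t½) = 0.5923 = 59.2%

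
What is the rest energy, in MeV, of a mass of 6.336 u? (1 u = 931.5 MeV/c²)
E = mc² = 5902 MeV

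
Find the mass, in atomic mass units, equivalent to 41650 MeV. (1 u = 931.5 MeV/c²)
m = E/c² = 44.71 u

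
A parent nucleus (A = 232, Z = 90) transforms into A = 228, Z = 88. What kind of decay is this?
ΔA = -4, ΔZ = -2 ⇒ alpha decay (α)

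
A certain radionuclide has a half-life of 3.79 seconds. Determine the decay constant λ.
λ = ln(2)/t½ = 0.1829 second⁻¹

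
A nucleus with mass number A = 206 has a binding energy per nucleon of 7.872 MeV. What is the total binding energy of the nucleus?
B.E. = 7.872 × 206 = 1622 MeV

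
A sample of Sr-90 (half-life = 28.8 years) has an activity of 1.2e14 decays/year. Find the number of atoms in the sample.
N = A/λ = 4.986e15 atoms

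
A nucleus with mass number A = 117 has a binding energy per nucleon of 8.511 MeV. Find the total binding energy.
B.E. = 8.511 × 117 = 995.8 MeV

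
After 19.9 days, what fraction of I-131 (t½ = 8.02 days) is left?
N/N₀ = (1/2)^(t/t½) = 0.1791 = 17.9%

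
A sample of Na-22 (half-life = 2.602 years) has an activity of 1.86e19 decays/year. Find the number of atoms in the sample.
N = A/λ = 6.982e19 atoms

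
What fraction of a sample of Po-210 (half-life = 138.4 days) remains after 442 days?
N/N₀ = (1/2)^(t/t½) = 0.1093 = 10.9%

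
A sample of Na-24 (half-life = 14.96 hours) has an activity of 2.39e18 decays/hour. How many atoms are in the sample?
N = A/λ = 5.158e19 atoms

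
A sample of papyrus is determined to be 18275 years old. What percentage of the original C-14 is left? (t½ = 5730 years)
N/N₀ = (1/2)^(t/t½) = 0.1096 = 11%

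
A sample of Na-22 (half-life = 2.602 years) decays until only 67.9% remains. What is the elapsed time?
t = t½ × log₂(N₀/N) = 1.453 years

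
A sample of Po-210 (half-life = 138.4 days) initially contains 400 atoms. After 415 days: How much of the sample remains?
N = N₀(1/2)^(t/t½) = 50.05 atoms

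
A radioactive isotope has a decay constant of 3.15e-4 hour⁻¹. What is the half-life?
t½ = ln(2)/λ = 2200 hours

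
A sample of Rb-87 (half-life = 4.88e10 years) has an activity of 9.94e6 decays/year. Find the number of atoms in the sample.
N = A/λ = 6.998e17 atoms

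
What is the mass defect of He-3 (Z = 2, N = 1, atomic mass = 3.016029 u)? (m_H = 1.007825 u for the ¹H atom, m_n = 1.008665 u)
Δm = Z·m_H + N·m_n − M = 0.008286 u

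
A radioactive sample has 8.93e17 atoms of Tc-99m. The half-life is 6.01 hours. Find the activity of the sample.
A = λN = 1.03e17 decays/hour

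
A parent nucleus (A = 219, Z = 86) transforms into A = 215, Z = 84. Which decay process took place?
ΔA = -4, ΔZ = -2 ⇒ alpha decay (α)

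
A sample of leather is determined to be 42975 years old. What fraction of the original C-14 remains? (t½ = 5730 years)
N/N₀ = (1/2)^(t/t½) = 0.005524 = 0.552%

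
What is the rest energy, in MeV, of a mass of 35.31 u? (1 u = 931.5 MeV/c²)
E = mc² = 32890 MeV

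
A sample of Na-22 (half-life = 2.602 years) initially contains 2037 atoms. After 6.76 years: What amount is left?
N = N₀(1/2)^(t/t½) = 336.4 atoms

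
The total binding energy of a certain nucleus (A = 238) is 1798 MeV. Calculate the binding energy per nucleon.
B.E./A = 1798/238 = 7.555 MeV/nucleon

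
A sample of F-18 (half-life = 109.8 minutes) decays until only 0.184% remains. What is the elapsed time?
t = t½ × log₂(N₀/N) = 997.7 minutes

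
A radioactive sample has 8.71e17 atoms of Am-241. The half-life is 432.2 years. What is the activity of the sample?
A = λN = 1.397e15 decays/year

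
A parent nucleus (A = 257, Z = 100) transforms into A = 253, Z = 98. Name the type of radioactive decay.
ΔA = -4, ΔZ = -2 ⇒ alpha decay (α)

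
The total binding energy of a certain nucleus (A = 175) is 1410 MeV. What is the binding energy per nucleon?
B.E./A = 1410/175 = 8.057 MeV/nucleon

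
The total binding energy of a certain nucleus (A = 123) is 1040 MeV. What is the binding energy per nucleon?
B.E./A = 1040/123 = 8.455 MeV/nucleon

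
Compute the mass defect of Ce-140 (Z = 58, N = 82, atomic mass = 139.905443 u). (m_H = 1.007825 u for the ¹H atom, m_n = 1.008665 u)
Δm = Z·m_H + N·m_n − M = 1.259 u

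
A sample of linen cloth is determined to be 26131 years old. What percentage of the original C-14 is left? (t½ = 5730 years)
N/N₀ = (1/2)^(t/t½) = 0.04238 = 4.24%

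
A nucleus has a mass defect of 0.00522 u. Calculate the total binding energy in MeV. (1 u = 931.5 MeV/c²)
B.E. = Δm × 931.5 = 4.862 MeV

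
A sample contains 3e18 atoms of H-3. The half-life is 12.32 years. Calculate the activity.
A = λN = 1.688e17 decays/year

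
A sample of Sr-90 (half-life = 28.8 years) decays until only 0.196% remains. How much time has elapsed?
t = t½ × log₂(N₀/N) = 259.1 years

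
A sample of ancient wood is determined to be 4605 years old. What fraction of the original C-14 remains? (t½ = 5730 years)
N/N₀ = (1/2)^(t/t½) = 0.5729 = 57.3%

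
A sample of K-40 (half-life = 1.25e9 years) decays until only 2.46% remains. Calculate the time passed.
t = t½ × log₂(N₀/N) = 6.681e9 years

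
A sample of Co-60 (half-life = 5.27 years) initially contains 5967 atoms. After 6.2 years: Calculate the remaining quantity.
N = N₀(1/2)^(t/t½) = 2640 atoms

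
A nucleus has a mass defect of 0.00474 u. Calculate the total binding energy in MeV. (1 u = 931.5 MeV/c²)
B.E. = Δm × 931.5 = 4.415 MeV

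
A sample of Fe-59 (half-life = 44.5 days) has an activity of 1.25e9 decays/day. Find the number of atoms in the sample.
N = A/λ = 8.025e10 atoms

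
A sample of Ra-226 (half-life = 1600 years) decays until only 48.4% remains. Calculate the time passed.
t = t½ × log₂(N₀/N) = 1675 years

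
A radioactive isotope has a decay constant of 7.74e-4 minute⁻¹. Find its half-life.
t½ = ln(2)/λ = 895.5 minutes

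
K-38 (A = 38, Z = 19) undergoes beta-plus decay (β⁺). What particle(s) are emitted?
β⁺: positron (e⁺) + neutrino (νₑ)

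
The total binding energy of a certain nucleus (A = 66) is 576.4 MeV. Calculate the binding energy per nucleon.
B.E./A = 576.4/66 = 8.733 MeV/nucleon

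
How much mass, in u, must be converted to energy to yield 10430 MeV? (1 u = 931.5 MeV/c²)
m = E/c² = 11.2 u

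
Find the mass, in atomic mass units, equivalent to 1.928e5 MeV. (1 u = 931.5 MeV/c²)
m = E/c² = 207 u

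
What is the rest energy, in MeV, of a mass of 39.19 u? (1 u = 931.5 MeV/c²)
E = mc² = 36510 MeV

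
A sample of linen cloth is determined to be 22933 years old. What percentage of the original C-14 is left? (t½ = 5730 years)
N/N₀ = (1/2)^(t/t½) = 0.0624 = 6.24%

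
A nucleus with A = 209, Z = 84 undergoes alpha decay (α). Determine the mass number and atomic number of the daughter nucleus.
Daughter: A = 205, Z = 82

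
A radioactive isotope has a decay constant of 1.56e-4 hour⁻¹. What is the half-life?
t½ = ln(2)/λ = 4443 hours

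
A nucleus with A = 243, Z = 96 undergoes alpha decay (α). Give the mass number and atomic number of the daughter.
Daughter: A = 239, Z = 94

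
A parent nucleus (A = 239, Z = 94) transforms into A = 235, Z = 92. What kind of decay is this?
ΔA = -4, ΔZ = -2 ⇒ alpha decay (α)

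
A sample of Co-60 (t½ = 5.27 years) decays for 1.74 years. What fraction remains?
N/N₀ = (1/2)^(t/t½) = 0.7954 = 79.5%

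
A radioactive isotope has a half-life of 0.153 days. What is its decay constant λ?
λ = ln(2)/t½ = 4.53 day⁻¹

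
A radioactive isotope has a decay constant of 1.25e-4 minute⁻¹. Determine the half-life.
t½ = ln(2)/λ = 5545 minutes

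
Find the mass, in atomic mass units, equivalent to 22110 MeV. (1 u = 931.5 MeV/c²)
m = E/c² = 23.74 u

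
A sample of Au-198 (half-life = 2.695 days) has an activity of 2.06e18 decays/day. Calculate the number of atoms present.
N = A/λ = 8.009e18 atoms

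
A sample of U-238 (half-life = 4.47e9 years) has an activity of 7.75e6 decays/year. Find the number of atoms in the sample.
N = A/λ = 4.998e16 atoms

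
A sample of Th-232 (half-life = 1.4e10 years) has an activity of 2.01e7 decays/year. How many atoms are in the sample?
N = A/λ = 4.06e17 atoms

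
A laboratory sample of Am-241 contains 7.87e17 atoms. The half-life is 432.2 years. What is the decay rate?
A = λN = 1.262e15 decays/year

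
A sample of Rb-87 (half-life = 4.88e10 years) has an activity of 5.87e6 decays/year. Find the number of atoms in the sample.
N = A/λ = 4.133e17 atoms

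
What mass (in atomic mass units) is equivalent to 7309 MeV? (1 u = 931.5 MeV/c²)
m = E/c² = 7.846 u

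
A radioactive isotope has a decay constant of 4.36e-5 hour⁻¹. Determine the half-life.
t½ = ln(2)/λ = 15900 hours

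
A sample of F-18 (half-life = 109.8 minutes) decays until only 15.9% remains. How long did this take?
t = t½ × log₂(N₀/N) = 291.3 minutes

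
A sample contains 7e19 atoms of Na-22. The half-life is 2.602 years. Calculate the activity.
A = λN = 1.865e19 decays/year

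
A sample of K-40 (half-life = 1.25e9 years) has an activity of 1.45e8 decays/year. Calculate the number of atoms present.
N = A/λ = 2.615e17 atoms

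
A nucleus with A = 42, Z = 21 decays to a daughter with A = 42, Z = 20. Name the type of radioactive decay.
ΔA = 0, ΔZ = -1 ⇒ beta-plus decay (β⁺) or electron capture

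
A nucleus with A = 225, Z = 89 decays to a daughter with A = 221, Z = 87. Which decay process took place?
ΔA = -4, ΔZ = -2 ⇒ alpha decay (α)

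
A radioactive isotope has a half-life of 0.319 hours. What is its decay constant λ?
λ = ln(2)/t½ = 2.173 hour⁻¹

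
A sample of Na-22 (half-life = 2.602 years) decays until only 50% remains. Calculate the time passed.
t = t½ × log₂(N₀/N) = 2.602 years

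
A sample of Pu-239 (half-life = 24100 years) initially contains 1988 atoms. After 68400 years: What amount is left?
N = N₀(1/2)^(t/t½) = 278 atoms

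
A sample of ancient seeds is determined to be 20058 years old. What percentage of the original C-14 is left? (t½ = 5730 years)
N/N₀ = (1/2)^(t/t½) = 0.08836 = 8.84%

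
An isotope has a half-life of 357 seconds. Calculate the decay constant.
λ = ln(2)/t½ = 0.001942 second⁻¹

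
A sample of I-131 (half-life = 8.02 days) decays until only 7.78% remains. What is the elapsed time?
t = t½ × log₂(N₀/N) = 29.55 days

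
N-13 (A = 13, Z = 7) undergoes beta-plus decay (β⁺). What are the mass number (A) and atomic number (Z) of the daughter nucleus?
Daughter: A = 13, Z = 6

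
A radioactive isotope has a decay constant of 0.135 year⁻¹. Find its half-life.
t½ = ln(2)/λ = 5.134 years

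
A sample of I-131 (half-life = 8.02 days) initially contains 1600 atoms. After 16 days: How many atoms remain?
N = N₀(1/2)^(t/t½) = 401.4 atoms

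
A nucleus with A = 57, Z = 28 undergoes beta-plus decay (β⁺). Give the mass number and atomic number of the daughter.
Daughter: A = 57, Z = 27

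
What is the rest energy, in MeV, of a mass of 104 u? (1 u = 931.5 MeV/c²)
E = mc² = 96880 MeV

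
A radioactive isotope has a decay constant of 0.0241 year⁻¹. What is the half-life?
t½ = ln(2)/λ = 28.76 years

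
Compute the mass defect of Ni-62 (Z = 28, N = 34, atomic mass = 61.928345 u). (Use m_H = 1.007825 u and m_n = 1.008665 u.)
Δm = Z·m_H + N·m_n − M = 0.5854 u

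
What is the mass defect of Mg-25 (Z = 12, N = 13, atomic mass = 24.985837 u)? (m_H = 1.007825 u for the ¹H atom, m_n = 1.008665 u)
Δm = Z·m_H + N·m_n − M = 0.2207 u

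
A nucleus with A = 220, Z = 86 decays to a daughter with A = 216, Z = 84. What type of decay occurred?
ΔA = -4, ΔZ = -2 ⇒ alpha decay (α)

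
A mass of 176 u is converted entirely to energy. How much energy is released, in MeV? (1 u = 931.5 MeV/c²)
E = mc² = 1.639e5 MeV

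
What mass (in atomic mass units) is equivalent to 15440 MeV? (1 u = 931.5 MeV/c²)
m = E/c² = 16.58 u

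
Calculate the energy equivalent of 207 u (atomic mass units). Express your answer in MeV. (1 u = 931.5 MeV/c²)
E = mc² = 1.928e5 MeV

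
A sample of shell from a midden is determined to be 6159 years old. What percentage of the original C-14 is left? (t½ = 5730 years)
N/N₀ = (1/2)^(t/t½) = 0.4747 = 47.5%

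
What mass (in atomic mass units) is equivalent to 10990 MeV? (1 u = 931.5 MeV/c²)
m = E/c² = 11.8 u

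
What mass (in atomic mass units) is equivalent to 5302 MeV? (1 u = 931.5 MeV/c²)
m = E/c² = 5.692 u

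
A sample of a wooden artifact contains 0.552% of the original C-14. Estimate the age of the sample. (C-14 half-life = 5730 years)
Age = t½ × log₂(1/ratio) = 42980 years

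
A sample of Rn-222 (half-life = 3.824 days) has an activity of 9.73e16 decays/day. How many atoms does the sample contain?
N = A/λ = 5.368e17 atoms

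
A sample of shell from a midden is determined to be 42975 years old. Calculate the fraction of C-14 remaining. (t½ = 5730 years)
N/N₀ = (1/2)^(t/t½) = 0.005524 = 0.552%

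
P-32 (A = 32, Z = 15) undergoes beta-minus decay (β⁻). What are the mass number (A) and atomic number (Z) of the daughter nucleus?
Daughter: A = 32, Z = 16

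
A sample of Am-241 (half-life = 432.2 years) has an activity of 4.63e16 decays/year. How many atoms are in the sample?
N = A/λ = 2.887e19 atoms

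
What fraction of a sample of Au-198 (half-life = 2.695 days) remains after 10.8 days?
N/N₀ = (1/2)^(t/t½) = 0.06218 = 6.22%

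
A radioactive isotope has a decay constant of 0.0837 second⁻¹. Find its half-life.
t½ = ln(2)/λ = 8.281 seconds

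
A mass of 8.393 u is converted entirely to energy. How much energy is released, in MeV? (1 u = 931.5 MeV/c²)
E = mc² = 7818 MeV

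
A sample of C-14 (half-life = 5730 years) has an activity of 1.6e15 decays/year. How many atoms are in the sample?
N = A/λ = 1.323e19 atoms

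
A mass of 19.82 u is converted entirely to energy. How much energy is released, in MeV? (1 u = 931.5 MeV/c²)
E = mc² = 18460 MeV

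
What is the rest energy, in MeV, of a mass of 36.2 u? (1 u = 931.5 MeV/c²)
E = mc² = 33720 MeV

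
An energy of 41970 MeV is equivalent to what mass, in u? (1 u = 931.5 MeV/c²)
m = E/c² = 45.06 u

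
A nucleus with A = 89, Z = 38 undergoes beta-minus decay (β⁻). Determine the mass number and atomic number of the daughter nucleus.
Daughter: A = 89, Z = 39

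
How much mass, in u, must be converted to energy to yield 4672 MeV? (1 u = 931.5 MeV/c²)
m = E/c² = 5.016 u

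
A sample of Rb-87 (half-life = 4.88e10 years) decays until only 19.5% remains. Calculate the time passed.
t = t½ × log₂(N₀/N) = 1.151e11 years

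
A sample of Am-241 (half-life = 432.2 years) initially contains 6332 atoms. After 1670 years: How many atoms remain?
N = N₀(1/2)^(t/t½) = 434.9 atoms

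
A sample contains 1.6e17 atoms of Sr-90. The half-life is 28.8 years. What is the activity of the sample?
A = λN = 3.851e15 decays/year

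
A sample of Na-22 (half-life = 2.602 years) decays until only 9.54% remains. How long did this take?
t = t½ × log₂(N₀/N) = 8.82 years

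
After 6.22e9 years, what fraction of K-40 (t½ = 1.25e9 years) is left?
N/N₀ = (1/2)^(t/t½) = 0.03177 = 3.18%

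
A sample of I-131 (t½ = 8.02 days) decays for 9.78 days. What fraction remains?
N/N₀ = (1/2)^(t/t½) = 0.4294 = 42.9%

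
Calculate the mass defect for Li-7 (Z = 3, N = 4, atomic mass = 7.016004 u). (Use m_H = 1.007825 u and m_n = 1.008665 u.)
Δm = Z·m_H + N·m_n − M = 0.04213 u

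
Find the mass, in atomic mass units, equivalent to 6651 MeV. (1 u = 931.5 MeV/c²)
m = E/c² = 7.14 u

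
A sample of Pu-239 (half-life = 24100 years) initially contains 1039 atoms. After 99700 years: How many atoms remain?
N = N₀(1/2)^(t/t½) = 59.06 atoms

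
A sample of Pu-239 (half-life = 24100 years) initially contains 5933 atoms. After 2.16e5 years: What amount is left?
N = N₀(1/2)^(t/t½) = 11.89 atoms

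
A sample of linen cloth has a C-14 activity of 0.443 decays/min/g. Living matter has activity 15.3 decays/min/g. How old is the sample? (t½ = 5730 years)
Age = t½ × log₂(A₀/A) = 29280 years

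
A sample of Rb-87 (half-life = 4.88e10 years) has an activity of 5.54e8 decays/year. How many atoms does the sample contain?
N = A/λ = 3.9e19 atoms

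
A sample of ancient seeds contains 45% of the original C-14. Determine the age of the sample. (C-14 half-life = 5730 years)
Age = t½ × log₂(1/ratio) = 6601 years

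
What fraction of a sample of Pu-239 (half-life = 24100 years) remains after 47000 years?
N/N₀ = (1/2)^(t/t½) = 0.2588 = 25.9%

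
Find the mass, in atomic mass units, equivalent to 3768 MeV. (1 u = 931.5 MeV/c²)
m = E/c² = 4.045 u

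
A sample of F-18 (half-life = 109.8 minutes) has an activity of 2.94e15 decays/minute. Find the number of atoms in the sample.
N = A/λ = 4.657e17 atoms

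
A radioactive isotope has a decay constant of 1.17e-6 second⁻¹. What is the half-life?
t½ = ln(2)/λ = 5.924e5 seconds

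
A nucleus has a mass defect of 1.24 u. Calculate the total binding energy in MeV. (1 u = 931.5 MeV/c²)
B.E. = Δm × 931.5 = 1155 MeV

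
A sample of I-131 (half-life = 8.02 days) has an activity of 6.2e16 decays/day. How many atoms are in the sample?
N = A/λ = 7.174e17 atoms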